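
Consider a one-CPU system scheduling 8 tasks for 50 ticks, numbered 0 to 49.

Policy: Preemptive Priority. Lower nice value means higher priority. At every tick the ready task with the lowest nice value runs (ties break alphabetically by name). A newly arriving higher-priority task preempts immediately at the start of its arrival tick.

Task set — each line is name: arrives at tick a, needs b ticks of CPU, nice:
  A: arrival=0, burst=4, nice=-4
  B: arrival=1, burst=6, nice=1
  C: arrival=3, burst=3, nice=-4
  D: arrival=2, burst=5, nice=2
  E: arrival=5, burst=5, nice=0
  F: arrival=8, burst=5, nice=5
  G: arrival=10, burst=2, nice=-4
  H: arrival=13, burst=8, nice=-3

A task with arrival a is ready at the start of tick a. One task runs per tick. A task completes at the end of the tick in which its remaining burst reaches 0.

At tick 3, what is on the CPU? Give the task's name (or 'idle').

t=0: ready={A} → run A
t=1: ready={A,B} → run A
t=2: ready={A,B,D} → run A
t=3: ready={A,B,C,D} → run A
t=4: ready={B,C,D} → run C
t=5: ready={B,C,D,E} → run C
t=6: ready={B,C,D,E} → run C
t=7: ready={B,D,E} → run E
t=8: ready={B,D,E,F} → run E
t=9: ready={B,D,E,F} → run E
t=10: ready={B,D,E,F,G} → run G
t=11: ready={B,D,E,F,G} → run G
t=12: ready={B,D,E,F} → run E
t=13: ready={B,D,E,F,H} → run H
t=14: ready={B,D,E,F,H} → run H
t=15: ready={B,D,E,F,H} → run H
t=16: ready={B,D,E,F,H} → run H
t=17: ready={B,D,E,F,H} → run H
t=18: ready={B,D,E,F,H} → run H
t=19: ready={B,D,E,F,H} → run H
t=20: ready={B,D,E,F,H} → run H
t=21: ready={B,D,E,F} → run E
t=22: ready={B,D,F} → run B
t=23: ready={B,D,F} → run B
t=24: ready={B,D,F} → run B
t=25: ready={B,D,F} → run B
t=26: ready={B,D,F} → run B
t=27: ready={B,D,F} → run B
t=28: ready={D,F} → run D
t=29: ready={D,F} → run D
t=30: ready={D,F} → run D
t=31: ready={D,F} → run D
t=32: ready={D,F} → run D
t=33: ready={F} → run F
t=34: ready={F} → run F
t=35: ready={F} → run F
t=36: ready={F} → run F
t=37: ready={F} → run F
t=38: (idle)
t=39: (idle)
t=40: (idle)
t=41: (idle)
t=42: (idle)
t=43: (idle)
t=44: (idle)
t=45: (idle)
t=46: (idle)
t=47: (idle)
t=48: (idle)
t=49: (idle)

running at tick 3 = A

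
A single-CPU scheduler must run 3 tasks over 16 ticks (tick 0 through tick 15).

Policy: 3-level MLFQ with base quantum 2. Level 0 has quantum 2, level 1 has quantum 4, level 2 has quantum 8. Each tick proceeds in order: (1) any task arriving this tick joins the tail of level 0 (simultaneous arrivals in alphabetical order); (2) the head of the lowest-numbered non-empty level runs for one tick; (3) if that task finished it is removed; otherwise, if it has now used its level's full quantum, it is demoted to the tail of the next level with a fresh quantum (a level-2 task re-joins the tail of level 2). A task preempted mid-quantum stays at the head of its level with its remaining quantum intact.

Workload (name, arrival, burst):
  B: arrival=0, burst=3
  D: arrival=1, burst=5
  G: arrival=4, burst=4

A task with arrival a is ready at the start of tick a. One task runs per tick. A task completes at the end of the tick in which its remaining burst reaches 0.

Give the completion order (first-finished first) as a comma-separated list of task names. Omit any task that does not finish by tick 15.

t=0: L0/L1/L2 = B/-/- → run B
t=1: L0/L1/L2 = BD/-/- → run B
t=2: L0/L1/L2 = D/B/- → run D
t=3: L0/L1/L2 = D/B/- → run D
t=4: L0/L1/L2 = G/BD/- → run G
t=5: L0/L1/L2 = G/BD/- → run G
t=6: L0/L1/L2 = -/BDG/- → run B
t=7: L0/L1/L2 = -/DG/- → run D
t=8: L0/L1/L2 = -/DG/- → run D
t=9: L0/L1/L2 = -/DG/- → run D
t=10: L0/L1/L2 = -/G/- → run G
t=11: L0/L1/L2 = -/G/- → run G
t=12: (idle)
t=13: (idle)
t=14: (idle)
t=15: (idle)

completion order = B, D, G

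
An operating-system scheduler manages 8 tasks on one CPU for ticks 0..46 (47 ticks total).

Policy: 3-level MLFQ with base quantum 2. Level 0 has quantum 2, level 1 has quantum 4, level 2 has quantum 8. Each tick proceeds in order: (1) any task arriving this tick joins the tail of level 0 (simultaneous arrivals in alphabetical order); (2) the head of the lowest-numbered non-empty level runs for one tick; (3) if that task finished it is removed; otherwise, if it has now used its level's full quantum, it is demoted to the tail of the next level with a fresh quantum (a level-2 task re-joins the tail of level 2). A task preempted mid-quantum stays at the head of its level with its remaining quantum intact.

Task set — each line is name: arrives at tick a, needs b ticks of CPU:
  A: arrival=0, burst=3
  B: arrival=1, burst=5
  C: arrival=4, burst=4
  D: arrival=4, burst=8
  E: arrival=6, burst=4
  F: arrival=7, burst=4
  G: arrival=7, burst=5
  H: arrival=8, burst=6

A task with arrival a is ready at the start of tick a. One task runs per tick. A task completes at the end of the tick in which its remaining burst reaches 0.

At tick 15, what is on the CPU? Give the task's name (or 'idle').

running at tick 15 = H

t=0: L0/L1/L2 = A/-/- → run A
t=1: L0/L1/L2 = AB/-/- → run A
t=2: L0/L1/L2 = B/A/- → run B
t=3: L0/L1/L2 = B/A/- → run B
t=4: L0/L1/L2 = CD/AB/- → run C
t=5: L0/L1/L2 = CD/AB/- → run C
t=6: L0/L1/L2 = DE/ABC/- → run D
t=7: L0/L1/L2 = DEFG/ABC/- → run D
t=8: L0/L1/L2 = EFGH/ABCD/- → run E
t=9: L0/L1/L2 = EFGH/ABCD/- → run E
t=10: L0/L1/L2 = FGH/ABCDE/- → run F
t=11: L0/L1/L2 = FGH/ABCDE/- → run F
t=12: L0/L1/L2 = GH/ABCDEF/- → run G
t=13: L0/L1/L2 = GH/ABCDEF/- → run G
t=14: L0/L1/L2 = H/ABCDEFG/- → run H
t=15: L0/L1/L2 = H/ABCDEFG/- → run H
t=16: L0/L1/L2 = -/ABCDEFGH/- → run A
t=17: L0/L1/L2 = -/BCDEFGH/- → run B
t=18: L0/L1/L2 = -/BCDEFGH/- → run B
t=19: L0/L1/L2 = -/BCDEFGH/- → run B
t=20: L0/L1/L2 = -/CDEFGH/- → run C
t=21: L0/L1/L2 = -/CDEFGH/- → run C
t=22: L0/L1/L2 = -/DEFGH/- → run D
t=23: L0/L1/L2 = -/DEFGH/- → run D
t=24: L0/L1/L2 = -/DEFGH/- → run D
t=25: L0/L1/L2 = -/DEFGH/- → run D
t=26: L0/L1/L2 = -/EFGH/D → run E
t=27: L0/L1/L2 = -/EFGH/D → run E
t=28: L0/L1/L2 = -/FGH/D → run F
t=29: L0/L1/L2 = -/FGH/D → run F
t=30: L0/L1/L2 = -/GH/D → run G
t=31: L0/L1/L2 = -/GH/D → run G
t=32: L0/L1/L2 = -/GH/D → run G
t=33: L0/L1/L2 = -/H/D → run H
t=34: L0/L1/L2 = -/H/D → run H
t=35: L0/L1/L2 = -/H/D → run H
t=36: L0/L1/L2 = -/H/D → run H
t=37: L0/L1/L2 = -/-/D → run D
t=38: L0/L1/L2 = -/-/D → run D
t=39: (idle)
t=40: (idle)
t=41: (idle)
t=42: (idle)
t=43: (idle)
t=44: (idle)
t=45: (idle)
t=46: (idle)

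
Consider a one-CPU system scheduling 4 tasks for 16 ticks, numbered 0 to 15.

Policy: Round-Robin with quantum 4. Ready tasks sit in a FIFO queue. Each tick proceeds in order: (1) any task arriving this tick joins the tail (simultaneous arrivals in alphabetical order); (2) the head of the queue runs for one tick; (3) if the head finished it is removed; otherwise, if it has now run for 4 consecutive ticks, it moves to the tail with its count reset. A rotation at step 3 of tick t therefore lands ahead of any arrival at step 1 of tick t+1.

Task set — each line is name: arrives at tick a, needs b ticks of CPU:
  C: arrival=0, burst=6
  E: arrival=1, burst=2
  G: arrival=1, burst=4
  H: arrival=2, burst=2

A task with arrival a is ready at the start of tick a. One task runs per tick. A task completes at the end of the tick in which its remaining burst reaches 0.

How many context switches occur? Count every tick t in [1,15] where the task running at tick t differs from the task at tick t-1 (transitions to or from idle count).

context switches = 5

t=0: queue=[C] q_used=0 → run C
t=1: queue=[C,E,G] q_used=1 → run C
t=2: queue=[C,E,G,H] q_used=2 → run C
t=3: queue=[C,E,G,H] q_used=3 → run C
t=4: queue=[E,G,H,C] q_used=0 → run E
t=5: queue=[E,G,H,C] q_used=1 → run E
t=6: queue=[G,H,C] q_used=0 → run G
t=7: queue=[G,H,C] q_used=1 → run G
t=8: queue=[G,H,C] q_used=2 → run G
t=9: queue=[G,H,C] q_used=3 → run G
t=10: queue=[H,C] q_used=0 → run H
t=11: queue=[H,C] q_used=1 → run H
t=12: queue=[C] q_used=0 → run C
t=13: queue=[C] q_used=1 → run C
t=14: (idle)
t=15: (idle)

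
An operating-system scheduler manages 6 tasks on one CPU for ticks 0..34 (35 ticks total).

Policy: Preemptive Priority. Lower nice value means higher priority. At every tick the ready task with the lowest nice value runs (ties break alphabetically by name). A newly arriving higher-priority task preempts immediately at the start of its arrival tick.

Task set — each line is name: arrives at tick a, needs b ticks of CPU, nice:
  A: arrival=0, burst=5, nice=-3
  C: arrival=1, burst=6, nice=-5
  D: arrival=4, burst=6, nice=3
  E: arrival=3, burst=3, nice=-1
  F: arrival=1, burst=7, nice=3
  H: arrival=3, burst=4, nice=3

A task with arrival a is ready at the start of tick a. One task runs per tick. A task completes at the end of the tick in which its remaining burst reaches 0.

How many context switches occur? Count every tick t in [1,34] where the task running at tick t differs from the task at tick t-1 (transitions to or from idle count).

context switches = 7

t=0: ready={A} → run A
t=1: ready={A,C,F} → run C
t=2: ready={A,C,F} → run C
t=3: ready={A,C,E,F,H} → run C
t=4: ready={A,C,D,E,F,H} → run C
t=5: ready={A,C,D,E,F,H} → run C
t=6: ready={A,C,D,E,F,H} → run C
t=7: ready={A,D,E,F,H} → run A
t=8: ready={A,D,E,F,H} → run A
t=9: ready={A,D,E,F,H} → run A
t=10: ready={A,D,E,F,H} → run A
t=11: ready={D,E,F,H} → run E
t=12: ready={D,E,F,H} → run E
t=13: ready={D,E,F,H} → run E
t=14: ready={D,F,H} → run D
t=15: ready={D,F,H} → run D
t=16: ready={D,F,H} → run D
t=17: ready={D,F,H} → run D
t=18: ready={D,F,H} → run D
t=19: ready={D,F,H} → run D
t=20: ready={F,H} → run F
t=21: ready={F,H} → run F
t=22: ready={F,H} → run F
t=23: ready={F,H} → run F
t=24: ready={F,H} → run F
t=25: ready={F,H} → run F
t=26: ready={F,H} → run F
t=27: ready={H} → run H
t=28: ready={H} → run H
t=29: ready={H} → run H
t=30: ready={H} → run H
t=31: (idle)
t=32: (idle)
t=33: (idle)
t=34: (idle)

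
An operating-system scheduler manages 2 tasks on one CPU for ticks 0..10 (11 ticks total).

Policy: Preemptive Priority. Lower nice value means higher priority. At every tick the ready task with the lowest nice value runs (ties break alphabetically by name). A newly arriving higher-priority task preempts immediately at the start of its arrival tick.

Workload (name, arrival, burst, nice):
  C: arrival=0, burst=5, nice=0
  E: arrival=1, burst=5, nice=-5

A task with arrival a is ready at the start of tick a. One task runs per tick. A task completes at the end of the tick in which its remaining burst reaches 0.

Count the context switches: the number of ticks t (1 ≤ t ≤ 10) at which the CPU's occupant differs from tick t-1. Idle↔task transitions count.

context switches = 3

t=0: ready={C} → run C
t=1: ready={C,E} → run E
t=2: ready={C,E} → run E
t=3: ready={C,E} → run E
t=4: ready={C,E} → run E
t=5: ready={C,E} → run E
t=6: ready={C} → run C
t=7: ready={C} → run C
t=8: ready={C} → run C
t=9: ready={C} → run C
t=10: (idle)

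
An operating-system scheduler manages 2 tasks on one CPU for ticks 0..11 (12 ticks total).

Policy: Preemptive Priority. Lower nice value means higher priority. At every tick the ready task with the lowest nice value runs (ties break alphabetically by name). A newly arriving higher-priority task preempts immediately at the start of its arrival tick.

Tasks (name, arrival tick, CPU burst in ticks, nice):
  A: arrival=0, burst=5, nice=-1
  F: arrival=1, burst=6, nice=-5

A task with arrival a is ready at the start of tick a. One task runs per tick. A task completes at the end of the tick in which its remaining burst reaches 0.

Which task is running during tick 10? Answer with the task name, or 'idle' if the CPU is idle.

running at tick 10 = A

t=0: ready={A} → run A
t=1: ready={A,F} → run F
t=2: ready={A,F} → run F
t=3: ready={A,F} → run F
t=4: ready={A,F} → run F
t=5: ready={A,F} → run F
t=6: ready={A,F} → run F
t=7: ready={A} → run A
t=8: ready={A} → run A
t=9: ready={A} → run A
t=10: ready={A} → run A
t=11: (idle)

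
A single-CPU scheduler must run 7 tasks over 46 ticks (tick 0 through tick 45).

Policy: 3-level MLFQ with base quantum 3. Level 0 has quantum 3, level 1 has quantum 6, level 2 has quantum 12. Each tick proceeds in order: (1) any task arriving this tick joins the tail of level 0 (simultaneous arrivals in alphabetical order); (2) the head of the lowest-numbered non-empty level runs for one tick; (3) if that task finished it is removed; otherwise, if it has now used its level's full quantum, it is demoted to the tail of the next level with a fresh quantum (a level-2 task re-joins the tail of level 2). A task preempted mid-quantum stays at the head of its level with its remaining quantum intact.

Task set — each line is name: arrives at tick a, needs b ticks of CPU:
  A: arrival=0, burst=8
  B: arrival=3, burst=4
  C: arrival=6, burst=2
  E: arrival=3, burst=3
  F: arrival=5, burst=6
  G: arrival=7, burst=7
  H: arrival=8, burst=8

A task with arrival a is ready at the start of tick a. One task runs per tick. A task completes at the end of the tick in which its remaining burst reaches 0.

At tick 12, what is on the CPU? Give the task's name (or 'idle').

t=0: L0/L1/L2 = A/-/- → run A
t=1: L0/L1/L2 = A/-/- → run A
t=2: L0/L1/L2 = A/-/- → run A
t=3: L0/L1/L2 = BE/A/- → run B
t=4: L0/L1/L2 = BE/A/- → run B
t=5: L0/L1/L2 = BEF/A/- → run B
t=6: L0/L1/L2 = EFC/AB/- → run E
t=7: L0/L1/L2 = EFCG/AB/- → run E
t=8: L0/L1/L2 = EFCGH/AB/- → run E
t=9: L0/L1/L2 = FCGH/AB/- → run F
t=10: L0/L1/L2 = FCGH/AB/- → run F
t=11: L0/L1/L2 = FCGH/AB/- → run F
t=12: L0/L1/L2 = CGH/ABF/- → run C
t=13: L0/L1/L2 = CGH/ABF/- → run C
t=14: L0/L1/L2 = GH/ABF/- → run G
t=15: L0/L1/L2 = GH/ABF/- → run G
t=16: L0/L1/L2 = GH/ABF/- → run G
t=17: L0/L1/L2 = H/ABFG/- → run H
t=18: L0/L1/L2 = H/ABFG/- → run H
t=19: L0/L1/L2 = H/ABFG/- → run H
t=20: L0/L1/L2 = -/ABFGH/- → run A
t=21: L0/L1/L2 = -/ABFGH/- → run A
t=22: L0/L1/L2 = -/ABFGH/- → run A
t=23: L0/L1/L2 = -/ABFGH/- → run A
t=24: L0/L1/L2 = -/ABFGH/- → run A
t=25: L0/L1/L2 = -/BFGH/- → run B
t=26: L0/L1/L2 = -/FGH/- → run F
t=27: L0/L1/L2 = -/FGH/- → run F
t=28: L0/L1/L2 = -/FGH/- → run F
t=29: L0/L1/L2 = -/GH/- → run G
t=30: L0/L1/L2 = -/GH/- → run G
t=31: L0/L1/L2 = -/GH/- → run G
t=32: L0/L1/L2 = -/GH/- → run G
t=33: L0/L1/L2 = -/H/- → run H
t=34: L0/L1/L2 = -/H/- → run H
t=35: L0/L1/L2 = -/H/- → run H
t=36: L0/L1/L2 = -/H/- → run H
t=37: L0/L1/L2 = -/H/- → run H
t=38: (idle)
t=39: (idle)
t=40: (idle)
t=41: (idle)
t=42: (idle)
t=43: (idle)
t=44: (idle)
t=45: (idle)

running at tick 12 = C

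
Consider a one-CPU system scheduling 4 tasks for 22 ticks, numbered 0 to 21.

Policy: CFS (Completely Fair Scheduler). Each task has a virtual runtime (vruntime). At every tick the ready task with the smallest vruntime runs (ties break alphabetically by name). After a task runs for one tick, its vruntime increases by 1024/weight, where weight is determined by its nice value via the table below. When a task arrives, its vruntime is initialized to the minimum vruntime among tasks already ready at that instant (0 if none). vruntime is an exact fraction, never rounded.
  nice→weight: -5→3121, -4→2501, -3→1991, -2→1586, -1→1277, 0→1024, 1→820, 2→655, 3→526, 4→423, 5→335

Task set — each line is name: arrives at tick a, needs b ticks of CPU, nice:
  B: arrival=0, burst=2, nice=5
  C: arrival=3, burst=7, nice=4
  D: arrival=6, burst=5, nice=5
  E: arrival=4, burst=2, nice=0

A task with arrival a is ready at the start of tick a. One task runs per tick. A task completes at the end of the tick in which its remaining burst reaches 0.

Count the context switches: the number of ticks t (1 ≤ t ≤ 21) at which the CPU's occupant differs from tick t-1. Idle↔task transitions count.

t=0: vr[B=0] → run B
t=1: vr[B=1024/335] → run B
t=2: (idle)
t=3: vr[C=0] → run C
t=4: vr[C=1024/423 E=1024/423] → run C
t=5: vr[C=2048/423 E=1024/423] → run E
t=6: vr[C=2048/423 D=1447/423 E=1447/423] → run D
t=7: vr[C=2048/423 D=917897/141705 E=1447/423] → run E
t=8: vr[C=2048/423 D=917897/141705] → run C
t=9: vr[C=1024/141 D=917897/141705] → run D
t=10: vr[C=1024/141 D=1351049/141705] → run C
t=11: vr[C=4096/423 D=1351049/141705] → run D
t=12: vr[C=4096/423 D=1784201/141705] → run C
t=13: vr[C=5120/423 D=1784201/141705] → run C
t=14: vr[C=2048/141 D=1784201/141705] → run D
t=15: vr[C=2048/141 D=2217353/141705] → run C
t=16: vr[D=2217353/141705] → run D
t=17: (idle)
t=18: (idle)
t=19: (idle)
t=20: (idle)
t=21: (idle)

context switches = 14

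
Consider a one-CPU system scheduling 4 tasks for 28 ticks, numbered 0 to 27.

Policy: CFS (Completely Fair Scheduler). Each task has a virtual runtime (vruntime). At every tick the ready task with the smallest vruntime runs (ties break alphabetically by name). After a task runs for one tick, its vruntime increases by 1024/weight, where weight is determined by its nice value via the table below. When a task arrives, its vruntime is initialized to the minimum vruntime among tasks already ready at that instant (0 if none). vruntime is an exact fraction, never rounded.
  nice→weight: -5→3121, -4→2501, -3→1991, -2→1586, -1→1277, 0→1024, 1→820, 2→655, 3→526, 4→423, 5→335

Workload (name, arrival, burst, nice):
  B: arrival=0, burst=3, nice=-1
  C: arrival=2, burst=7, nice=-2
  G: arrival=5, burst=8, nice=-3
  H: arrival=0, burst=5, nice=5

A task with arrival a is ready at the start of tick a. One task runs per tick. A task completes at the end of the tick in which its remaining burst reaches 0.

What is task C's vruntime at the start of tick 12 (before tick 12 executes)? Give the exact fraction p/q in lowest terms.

t=0: vr[B=0 H=0] → run B
t=1: vr[B=1024/1277 H=0] → run H
t=2: vr[B=1024/1277 C=1024/1277 H=1024/335] → run B
t=3: vr[B=2048/1277 C=1024/1277 H=1024/335] → run C
t=4: vr[B=2048/1277 C=1465856/1012661 H=1024/335] → run C
t=5: vr[B=2048/1277 C=2119680/1012661 G=2048/1277 H=1024/335] → run B
t=6: vr[C=2119680/1012661 G=2048/1277 H=1024/335] → run G
t=7: vr[C=2119680/1012661 G=5385216/2542507 H=1024/335] → run C
t=8: vr[C=2773504/1012661 G=5385216/2542507 H=1024/335] → run G
t=9: vr[C=2773504/1012661 G=6692864/2542507 H=1024/335] → run G
t=10: vr[C=2773504/1012661 G=8000512/2542507 H=1024/335] → run C
t=11: vr[C=3427328/1012661 G=8000512/2542507 H=1024/335] → run H
t=12: vr[C=3427328/1012661 G=8000512/2542507 H=2048/335] → run G
t=13: vr[C=3427328/1012661 G=9308160/2542507 H=2048/335] → run C
t=14: vr[C=4081152/1012661 G=9308160/2542507 H=2048/335] → run G
t=15: vr[C=4081152/1012661 G=10615808/2542507 H=2048/335] → run C
t=16: vr[C=4734976/1012661 G=10615808/2542507 H=2048/335] → run G
t=17: vr[C=4734976/1012661 G=11923456/2542507 H=2048/335] → run C
t=18: vr[G=11923456/2542507 H=2048/335] → run G
t=19: vr[G=13231104/2542507 H=2048/335] → run G
t=20: vr[H=2048/335] → run H
t=21: vr[H=3072/335] → run H
t=22: vr[H=4096/335] → run H
t=23: (idle)
t=24: (idle)
t=25: (idle)
t=26: (idle)
t=27: (idle)

vruntime(C, start of tick 12) = 3427328/1012661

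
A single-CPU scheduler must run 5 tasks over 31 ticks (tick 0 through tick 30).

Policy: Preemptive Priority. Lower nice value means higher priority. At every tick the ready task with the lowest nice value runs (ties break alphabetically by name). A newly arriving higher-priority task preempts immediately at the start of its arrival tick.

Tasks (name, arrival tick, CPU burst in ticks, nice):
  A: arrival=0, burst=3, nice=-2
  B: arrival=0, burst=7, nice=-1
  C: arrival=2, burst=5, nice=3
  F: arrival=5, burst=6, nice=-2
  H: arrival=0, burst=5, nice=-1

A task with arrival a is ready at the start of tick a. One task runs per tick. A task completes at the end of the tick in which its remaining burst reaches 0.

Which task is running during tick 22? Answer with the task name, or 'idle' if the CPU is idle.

t=0: ready={A,B,H} → run A
t=1: ready={A,B,H} → run A
t=2: ready={A,B,C,H} → run A
t=3: ready={B,C,H} → run B
t=4: ready={B,C,H} → run B
t=5: ready={B,C,F,H} → run F
t=6: ready={B,C,F,H} → run F
t=7: ready={B,C,F,H} → run F
t=8: ready={B,C,F,H} → run F
t=9: ready={B,C,F,H} → run F
t=10: ready={B,C,F,H} → run F
t=11: ready={B,C,H} → run B
t=12: ready={B,C,H} → run B
t=13: ready={B,C,H} → run B
t=14: ready={B,C,H} → run B
t=15: ready={B,C,H} → run B
t=16: ready={C,H} → run H
t=17: ready={C,H} → run H
t=18: ready={C,H} → run H
t=19: ready={C,H} → run H
t=20: ready={C,H} → run H
t=21: ready={C} → run C
t=22: ready={C} → run C
t=23: ready={C} → run C
t=24: ready={C} → run C
t=25: ready={C} → run C
t=26: (idle)
t=27: (idle)
t=28: (idle)
t=29: (idle)
t=30: (idle)

running at tick 22 = C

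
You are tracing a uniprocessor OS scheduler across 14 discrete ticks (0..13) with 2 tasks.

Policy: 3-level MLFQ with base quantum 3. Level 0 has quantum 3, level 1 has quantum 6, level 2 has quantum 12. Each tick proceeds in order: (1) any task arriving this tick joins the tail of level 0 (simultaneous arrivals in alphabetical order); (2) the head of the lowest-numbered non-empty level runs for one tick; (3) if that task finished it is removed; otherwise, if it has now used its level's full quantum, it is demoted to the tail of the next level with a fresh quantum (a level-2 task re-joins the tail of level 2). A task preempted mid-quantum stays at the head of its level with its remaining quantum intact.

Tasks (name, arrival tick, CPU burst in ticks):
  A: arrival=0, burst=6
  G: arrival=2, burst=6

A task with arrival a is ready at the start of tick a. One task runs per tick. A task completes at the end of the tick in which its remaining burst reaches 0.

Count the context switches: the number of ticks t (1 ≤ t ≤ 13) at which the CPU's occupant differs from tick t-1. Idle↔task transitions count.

context switches = 4

t=0: L0/L1/L2 = A/-/- → run A
t=1: L0/L1/L2 = A/-/- → run A
t=2: L0/L1/L2 = AG/-/- → run A
t=3: L0/L1/L2 = G/A/- → run G
t=4: L0/L1/L2 = G/A/- → run G
t=5: L0/L1/L2 = G/A/- → run G
t=6: L0/L1/L2 = -/AG/- → run A
t=7: L0/L1/L2 = -/AG/- → run A
t=8: L0/L1/L2 = -/AG/- → run A
t=9: L0/L1/L2 = -/G/- → run G
t=10: L0/L1/L2 = -/G/- → run G
t=11: L0/L1/L2 = -/G/- → run G
t=12: (idle)
t=13: (idle)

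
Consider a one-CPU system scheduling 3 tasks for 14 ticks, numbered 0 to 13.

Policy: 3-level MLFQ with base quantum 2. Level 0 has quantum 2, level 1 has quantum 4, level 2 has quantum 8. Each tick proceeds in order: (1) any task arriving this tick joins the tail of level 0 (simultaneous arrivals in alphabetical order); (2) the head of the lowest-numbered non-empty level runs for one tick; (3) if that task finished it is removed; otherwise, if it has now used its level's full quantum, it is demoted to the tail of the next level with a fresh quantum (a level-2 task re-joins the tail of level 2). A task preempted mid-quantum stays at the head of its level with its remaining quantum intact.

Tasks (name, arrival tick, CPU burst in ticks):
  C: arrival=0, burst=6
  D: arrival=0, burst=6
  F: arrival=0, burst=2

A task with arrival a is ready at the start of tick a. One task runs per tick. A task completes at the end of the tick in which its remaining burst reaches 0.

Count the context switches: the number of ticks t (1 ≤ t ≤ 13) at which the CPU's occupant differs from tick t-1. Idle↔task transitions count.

t=0: L0/L1/L2 = CDF/-/- → run C
t=1: L0/L1/L2 = CDF/-/- → run C
t=2: L0/L1/L2 = DF/C/- → run D
t=3: L0/L1/L2 = DF/C/- → run D
t=4: L0/L1/L2 = F/CD/- → run F
t=5: L0/L1/L2 = F/CD/- → run F
t=6: L0/L1/L2 = -/CD/- → run C
t=7: L0/L1/L2 = -/CD/- → run C
t=8: L0/L1/L2 = -/CD/- → run C
t=9: L0/L1/L2 = -/CD/- → run C
t=10: L0/L1/L2 = -/D/- → run D
t=11: L0/L1/L2 = -/D/- → run D
t=12: L0/L1/L2 = -/D/- → run D
t=13: L0/L1/L2 = -/D/- → run D

context switches = 4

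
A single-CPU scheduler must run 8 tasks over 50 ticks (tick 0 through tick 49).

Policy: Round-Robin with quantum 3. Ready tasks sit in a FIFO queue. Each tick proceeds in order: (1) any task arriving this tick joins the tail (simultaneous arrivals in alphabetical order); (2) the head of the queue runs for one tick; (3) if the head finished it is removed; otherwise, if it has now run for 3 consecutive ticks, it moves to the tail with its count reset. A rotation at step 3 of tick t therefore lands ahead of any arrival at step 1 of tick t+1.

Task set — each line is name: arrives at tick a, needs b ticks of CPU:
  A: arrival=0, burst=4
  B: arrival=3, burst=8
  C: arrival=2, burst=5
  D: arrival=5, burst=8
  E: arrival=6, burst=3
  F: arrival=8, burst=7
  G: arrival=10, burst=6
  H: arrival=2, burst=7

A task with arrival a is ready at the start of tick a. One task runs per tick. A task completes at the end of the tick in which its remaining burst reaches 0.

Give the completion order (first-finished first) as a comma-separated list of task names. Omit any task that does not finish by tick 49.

completion order = A, C, E, H, G, B, D, F

t=0: queue=[A] q_used=0 → run A
t=1: queue=[A] q_used=1 → run A
t=2: queue=[A,C,H] q_used=2 → run A
t=3: queue=[C,H,A,B] q_used=0 → run C
t=4: queue=[C,H,A,B] q_used=1 → run C
t=5: queue=[C,H,A,B,D] q_used=2 → run C
t=6: queue=[H,A,B,D,C,E] q_used=0 → run H
t=7: queue=[H,A,B,D,C,E] q_used=1 → run H
t=8: queue=[H,A,B,D,C,E,F] q_used=2 → run H
t=9: queue=[A,B,D,C,E,F,H] q_used=0 → run A
t=10: queue=[B,D,C,E,F,H,G] q_used=0 → run B
t=11: queue=[B,D,C,E,F,H,G] q_used=1 → run B
t=12: queue=[B,D,C,E,F,H,G] q_used=2 → run B
t=13: queue=[D,C,E,F,H,G,B] q_used=0 → run D
t=14: queue=[D,C,E,F,H,G,B] q_used=1 → run D
t=15: queue=[D,C,E,F,H,G,B] q_used=2 → run D
t=16: queue=[C,E,F,H,G,B,D] q_used=0 → run C
t=17: queue=[C,E,F,H,G,B,D] q_used=1 → run C
t=18: queue=[E,F,H,G,B,D] q_used=0 → run E
t=19: queue=[E,F,H,G,B,D] q_used=1 → run E
t=20: queue=[E,F,H,G,B,D] q_used=2 → run E
t=21: queue=[F,H,G,B,D] q_used=0 → run F
t=22: queue=[F,H,G,B,D] q_used=1 → run F
t=23: queue=[F,H,G,B,D] q_used=2 → run F
t=24: queue=[H,G,B,D,F] q_used=0 → run H
t=25: queue=[H,G,B,D,F] q_used=1 → run H
t=26: queue=[H,G,B,D,F] q_used=2 → run H
t=27: queue=[G,B,D,F,H] q_used=0 → run G
t=28: queue=[G,B,D,F,H] q_used=1 → run G
t=29: queue=[G,B,D,F,H] q_used=2 → run G
t=30: queue=[B,D,F,H,G] q_used=0 → run B
t=31: queue=[B,D,F,H,G] q_used=1 → run B
t=32: queue=[B,D,F,H,G] q_used=2 → run B
t=33: queue=[D,F,H,G,B] q_used=0 → run D
t=34: queue=[D,F,H,G,B] q_used=1 → run D
t=35: queue=[D,F,H,G,B] q_used=2 → run D
t=36: queue=[F,H,G,B,D] q_used=0 → run F
t=37: queue=[F,H,G,B,D] q_used=1 → run F
t=38: queue=[F,H,G,B,D] q_used=2 → run F
t=39: queue=[H,G,B,D,F] q_used=0 → run H
t=40: queue=[G,B,D,F] q_used=0 → run G
t=41: queue=[G,B,D,F] q_used=1 → run G
t=42: queue=[G,B,D,F] q_used=2 → run G
t=43: queue=[B,D,F] q_used=0 → run B
t=44: queue=[B,D,F] q_used=1 → run B
t=45: queue=[D,F] q_used=0 → run D
t=46: queue=[D,F] q_used=1 → run D
t=47: queue=[F] q_used=0 → run F
t=48: (idle)
t=49: (idle)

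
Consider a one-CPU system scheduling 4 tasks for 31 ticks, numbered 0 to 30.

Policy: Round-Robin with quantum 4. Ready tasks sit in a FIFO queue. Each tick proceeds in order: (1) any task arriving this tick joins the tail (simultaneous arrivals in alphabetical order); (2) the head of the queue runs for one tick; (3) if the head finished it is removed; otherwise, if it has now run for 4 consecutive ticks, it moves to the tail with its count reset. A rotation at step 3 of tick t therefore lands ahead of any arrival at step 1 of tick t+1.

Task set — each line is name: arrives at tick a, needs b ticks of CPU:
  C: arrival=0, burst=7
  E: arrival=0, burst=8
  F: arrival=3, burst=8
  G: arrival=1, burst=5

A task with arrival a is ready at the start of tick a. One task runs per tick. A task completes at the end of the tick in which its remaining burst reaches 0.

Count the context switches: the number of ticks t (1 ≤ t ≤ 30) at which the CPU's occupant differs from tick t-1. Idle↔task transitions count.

context switches = 8

t=0: queue=[C,E] q_used=0 → run C
t=1: queue=[C,E,G] q_used=1 → run C
t=2: queue=[C,E,G] q_used=2 → run C
t=3: queue=[C,E,G,F] q_used=3 → run C
t=4: queue=[E,G,F,C] q_used=0 → run E
t=5: queue=[E,G,F,C] q_used=1 → run E
t=6: queue=[E,G,F,C] q_used=2 → run E
t=7: queue=[E,G,F,C] q_used=3 → run E
t=8: queue=[G,F,C,E] q_used=0 → run G
t=9: queue=[G,F,C,E] q_used=1 → run G
t=10: queue=[G,F,C,E] q_used=2 → run G
t=11: queue=[G,F,C,E] q_used=3 → run G
t=12: queue=[F,C,E,G] q_used=0 → run F
t=13: queue=[F,C,E,G] q_used=1 → run F
t=14: queue=[F,C,E,G] q_used=2 → run F
t=15: queue=[F,C,E,G] q_used=3 → run F
t=16: queue=[C,E,G,F] q_used=0 → run C
t=17: queue=[C,E,G,F] q_used=1 → run C
t=18: queue=[C,E,G,F] q_used=2 → run C
t=19: queue=[E,G,F] q_used=0 → run E
t=20: queue=[E,G,F] q_used=1 → run E
t=21: queue=[E,G,F] q_used=2 → run E
t=22: queue=[E,G,F] q_used=3 → run E
t=23: queue=[G,F] q_used=0 → run G
t=24: queue=[F] q_used=0 → run F
t=25: queue=[F] q_used=1 → run F
t=26: queue=[F] q_used=2 → run F
t=27: queue=[F] q_used=3 → run F
t=28: (idle)
t=29: (idle)
t=30: (idle)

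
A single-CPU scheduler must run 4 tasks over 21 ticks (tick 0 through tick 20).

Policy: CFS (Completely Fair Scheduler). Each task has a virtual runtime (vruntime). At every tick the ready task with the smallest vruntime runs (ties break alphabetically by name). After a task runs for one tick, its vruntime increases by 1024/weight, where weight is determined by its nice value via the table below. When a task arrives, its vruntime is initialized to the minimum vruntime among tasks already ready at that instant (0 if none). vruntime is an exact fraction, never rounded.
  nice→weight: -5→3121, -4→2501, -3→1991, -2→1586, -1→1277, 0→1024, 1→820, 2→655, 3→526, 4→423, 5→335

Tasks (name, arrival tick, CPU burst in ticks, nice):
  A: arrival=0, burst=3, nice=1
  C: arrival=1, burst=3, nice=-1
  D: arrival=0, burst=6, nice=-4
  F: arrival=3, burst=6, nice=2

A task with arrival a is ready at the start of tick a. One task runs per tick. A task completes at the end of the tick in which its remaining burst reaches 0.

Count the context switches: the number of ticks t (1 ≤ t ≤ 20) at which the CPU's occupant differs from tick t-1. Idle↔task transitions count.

t=0: vr[A=0 D=0] → run A
t=1: vr[A=256/205 C=0 D=0] → run C
t=2: vr[A=256/205 C=1024/1277 D=0] → run D
t=3: vr[A=256/205 C=1024/1277 D=1024/2501 F=1024/2501] → run D
t=4: vr[A=256/205 C=1024/1277 D=2048/2501 F=1024/2501] → run F
t=5: vr[A=256/205 C=1024/1277 D=2048/2501 F=3231744/1638155] → run C
t=6: vr[A=256/205 C=2048/1277 D=2048/2501 F=3231744/1638155] → run D
t=7: vr[A=256/205 C=2048/1277 D=3072/2501 F=3231744/1638155] → run D
t=8: vr[A=256/205 C=2048/1277 D=4096/2501 F=3231744/1638155] → run A
t=9: vr[A=512/205 C=2048/1277 D=4096/2501 F=3231744/1638155] → run C
t=10: vr[A=512/205 D=4096/2501 F=3231744/1638155] → run D
t=11: vr[A=512/205 D=5120/2501 F=3231744/1638155] → run F
t=12: vr[A=512/205 D=5120/2501 F=5792768/1638155] → run D
t=13: vr[A=512/205 F=5792768/1638155] → run A
t=14: vr[F=5792768/1638155] → run F
t=15: vr[F=8353792/1638155] → run F
t=16: vr[F=10914816/1638155] → run F
t=17: vr[F=2695168/327631] → run F
t=18: (idle)
t=19: (idle)
t=20: (idle)

context switches = 13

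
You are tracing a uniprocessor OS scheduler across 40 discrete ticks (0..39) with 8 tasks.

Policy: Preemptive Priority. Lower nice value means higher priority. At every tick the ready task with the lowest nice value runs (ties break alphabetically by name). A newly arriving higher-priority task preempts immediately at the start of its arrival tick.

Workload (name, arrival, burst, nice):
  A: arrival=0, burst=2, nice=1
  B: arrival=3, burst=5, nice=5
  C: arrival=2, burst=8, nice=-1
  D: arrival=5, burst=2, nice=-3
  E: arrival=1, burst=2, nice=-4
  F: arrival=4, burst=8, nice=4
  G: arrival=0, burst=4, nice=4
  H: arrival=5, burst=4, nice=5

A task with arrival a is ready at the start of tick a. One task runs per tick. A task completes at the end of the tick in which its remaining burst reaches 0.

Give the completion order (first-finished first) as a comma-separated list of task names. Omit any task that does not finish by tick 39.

completion order = E, D, C, A, F, G, B, H

t=0: ready={A,G} → run A
t=1: ready={A,E,G} → run E
t=2: ready={A,C,E,G} → run E
t=3: ready={A,B,C,G} → run C
t=4: ready={A,B,C,F,G} → run C
t=5: ready={A,B,C,D,F,G,H} → run D
t=6: ready={A,B,C,D,F,G,H} → run D
t=7: ready={A,B,C,F,G,H} → run C
t=8: ready={A,B,C,F,G,H} → run C
t=9: ready={A,B,C,F,G,H} → run C
t=10: ready={A,B,C,F,G,H} → run C
t=11: ready={A,B,C,F,G,H} → run C
t=12: ready={A,B,C,F,G,H} → run C
t=13: ready={A,B,F,G,H} → run A
t=14: ready={B,F,G,H} → run F
t=15: ready={B,F,G,H} → run F
t=16: ready={B,F,G,H} → run F
t=17: ready={B,F,G,H} → run F
t=18: ready={B,F,G,H} → run F
t=19: ready={B,F,G,H} → run F
t=20: ready={B,F,G,H} → run F
t=21: ready={B,F,G,H} → run F
t=22: ready={B,G,H} → run G
t=23: ready={B,G,H} → run G
t=24: ready={B,G,H} → run G
t=25: ready={B,G,H} → run G
t=26: ready={B,H} → run B
t=27: ready={B,H} → run B
t=28: ready={B,H} → run B
t=29: ready={B,H} → run B
t=30: ready={B,H} → run B
t=31: ready={H} → run H
t=32: ready={H} → run H
t=33: ready={H} → run H
t=34: ready={H} → run H
t=35: (idle)
t=36: (idle)
t=37: (idle)
t=38: (idle)
t=39: (idle)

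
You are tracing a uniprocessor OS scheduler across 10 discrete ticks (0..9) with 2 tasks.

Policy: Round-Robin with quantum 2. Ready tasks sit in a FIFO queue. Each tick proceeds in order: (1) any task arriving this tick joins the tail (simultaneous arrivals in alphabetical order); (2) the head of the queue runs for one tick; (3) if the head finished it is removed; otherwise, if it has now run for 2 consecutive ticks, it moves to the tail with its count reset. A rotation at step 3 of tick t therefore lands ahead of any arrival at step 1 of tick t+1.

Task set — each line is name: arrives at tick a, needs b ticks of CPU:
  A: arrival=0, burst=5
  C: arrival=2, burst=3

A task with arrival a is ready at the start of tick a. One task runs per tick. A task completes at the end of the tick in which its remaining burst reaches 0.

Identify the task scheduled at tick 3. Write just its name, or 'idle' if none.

t=0: queue=[A] q_used=0 → run A
t=1: queue=[A] q_used=1 → run A
t=2: queue=[A,C] q_used=0 → run A
t=3: queue=[A,C] q_used=1 → run A
t=4: queue=[C,A] q_used=0 → run C
t=5: queue=[C,A] q_used=1 → run C
t=6: queue=[A,C] q_used=0 → run A
t=7: queue=[C] q_used=0 → run C
t=8: (idle)
t=9: (idle)

running at tick 3 = A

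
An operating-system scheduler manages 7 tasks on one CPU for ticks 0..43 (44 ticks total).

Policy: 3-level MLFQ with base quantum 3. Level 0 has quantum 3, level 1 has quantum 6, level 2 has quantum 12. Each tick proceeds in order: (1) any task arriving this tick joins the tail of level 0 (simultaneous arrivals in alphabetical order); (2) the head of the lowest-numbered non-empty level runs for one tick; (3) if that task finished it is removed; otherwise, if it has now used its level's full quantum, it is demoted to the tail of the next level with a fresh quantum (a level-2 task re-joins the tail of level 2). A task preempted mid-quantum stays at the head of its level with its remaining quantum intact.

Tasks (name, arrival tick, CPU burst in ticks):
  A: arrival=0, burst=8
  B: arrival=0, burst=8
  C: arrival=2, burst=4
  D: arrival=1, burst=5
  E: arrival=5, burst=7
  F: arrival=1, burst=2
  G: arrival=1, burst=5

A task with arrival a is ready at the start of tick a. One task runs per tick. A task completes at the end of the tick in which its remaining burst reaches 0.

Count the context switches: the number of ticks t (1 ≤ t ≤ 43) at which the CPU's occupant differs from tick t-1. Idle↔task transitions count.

context switches = 13

t=0: L0/L1/L2 = AB/-/- → run A
t=1: L0/L1/L2 = ABDFG/-/- → run A
t=2: L0/L1/L2 = ABDFGC/-/- → run A
t=3: L0/L1/L2 = BDFGC/A/- → run B
t=4: L0/L1/L2 = BDFGC/A/- → run B
t=5: L0/L1/L2 = BDFGCE/A/- → run B
t=6: L0/L1/L2 = DFGCE/AB/- → run D
t=7: L0/L1/L2 = DFGCE/AB/- → run D
t=8: L0/L1/L2 = DFGCE/AB/- → run D
t=9: L0/L1/L2 = FGCE/ABD/- → run F
t=10: L0/L1/L2 = FGCE/ABD/- → run F
t=11: L0/L1/L2 = GCE/ABD/- → run G
t=12: L0/L1/L2 = GCE/ABD/- → run G
t=13: L0/L1/L2 = GCE/ABD/- → run G
t=14: L0/L1/L2 = CE/ABDG/- → run C
t=15: L0/L1/L2 = CE/ABDG/- → run C
t=16: L0/L1/L2 = CE/ABDG/- → run C
t=17: L0/L1/L2 = E/ABDGC/- → run E
t=18: L0/L1/L2 = E/ABDGC/- → run E
t=19: L0/L1/L2 = E/ABDGC/- → run E
t=20: L0/L1/L2 = -/ABDGCE/- → run A
t=21: L0/L1/L2 = -/ABDGCE/- → run A
t=22: L0/L1/L2 = -/ABDGCE/- → run A
t=23: L0/L1/L2 = -/ABDGCE/- → run A
t=24: L0/L1/L2 = -/ABDGCE/- → run A
t=25: L0/L1/L2 = -/BDGCE/- → run B
t=26: L0/L1/L2 = -/BDGCE/- → run B
t=27: L0/L1/L2 = -/BDGCE/- → run B
t=28: L0/L1/L2 = -/BDGCE/- → run B
t=29: L0/L1/L2 = -/BDGCE/- → run B
t=30: L0/L1/L2 = -/DGCE/- → run D
t=31: L0/L1/L2 = -/DGCE/- → run D
t=32: L0/L1/L2 = -/GCE/- → run G
t=33: L0/L1/L2 = -/GCE/- → run G
t=34: L0/L1/L2 = -/CE/- → run C
t=35: L0/L1/L2 = -/E/- → run E
t=36: L0/L1/L2 = -/E/- → run E
t=37: L0/L1/L2 = -/E/- → run E
t=38: L0/L1/L2 = -/E/- → run E
t=39: (idle)
t=40: (idle)
t=41: (idle)
t=42: (idle)
t=43: (idle)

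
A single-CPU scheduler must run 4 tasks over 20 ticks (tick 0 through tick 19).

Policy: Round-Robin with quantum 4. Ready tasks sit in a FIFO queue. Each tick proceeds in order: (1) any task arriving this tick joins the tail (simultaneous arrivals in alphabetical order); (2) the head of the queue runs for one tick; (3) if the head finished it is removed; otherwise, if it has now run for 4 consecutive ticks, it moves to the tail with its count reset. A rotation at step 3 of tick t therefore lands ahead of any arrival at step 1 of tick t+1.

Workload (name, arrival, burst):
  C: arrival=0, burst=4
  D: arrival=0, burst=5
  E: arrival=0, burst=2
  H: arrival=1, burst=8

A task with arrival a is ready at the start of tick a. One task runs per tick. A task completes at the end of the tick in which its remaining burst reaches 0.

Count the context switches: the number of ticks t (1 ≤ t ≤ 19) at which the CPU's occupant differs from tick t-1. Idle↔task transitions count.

t=0: queue=[C,D,E] q_used=0 → run C
t=1: queue=[C,D,E,H] q_used=1 → run C
t=2: queue=[C,D,E,H] q_used=2 → run C
t=3: queue=[C,D,E,H] q_used=3 → run C
t=4: queue=[D,E,H] q_used=0 → run D
t=5: queue=[D,E,H] q_used=1 → run D
t=6: queue=[D,E,H] q_used=2 → run D
t=7: queue=[D,E,H] q_used=3 → run D
t=8: queue=[E,H,D] q_used=0 → run E
t=9: queue=[E,H,D] q_used=1 → run E
t=10: queue=[H,D] q_used=0 → run H
t=11: queue=[H,D] q_used=1 → run H
t=12: queue=[H,D] q_used=2 → run H
t=13: queue=[H,D] q_used=3 → run H
t=14: queue=[D,H] q_used=0 → run D
t=15: queue=[H] q_used=0 → run H
t=16: queue=[H] q_used=1 → run H
t=17: queue=[H] q_used=2 → run H
t=18: queue=[H] q_used=3 → run H
t=19: (idle)

context switches = 6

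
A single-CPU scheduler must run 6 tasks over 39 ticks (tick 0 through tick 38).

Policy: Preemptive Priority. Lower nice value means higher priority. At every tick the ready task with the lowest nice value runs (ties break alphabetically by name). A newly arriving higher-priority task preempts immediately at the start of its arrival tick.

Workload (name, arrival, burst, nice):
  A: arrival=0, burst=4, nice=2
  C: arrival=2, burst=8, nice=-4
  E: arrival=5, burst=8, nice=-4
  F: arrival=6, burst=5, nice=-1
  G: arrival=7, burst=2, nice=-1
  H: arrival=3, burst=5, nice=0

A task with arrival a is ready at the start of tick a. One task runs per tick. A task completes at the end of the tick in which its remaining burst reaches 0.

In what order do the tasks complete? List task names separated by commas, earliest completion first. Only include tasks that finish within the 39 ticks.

t=0: ready={A} → run A
t=1: ready={A} → run A
t=2: ready={A,C} → run C
t=3: ready={A,C,H} → run C
t=4: ready={A,C,H} → run C
t=5: ready={A,C,E,H} → run C
t=6: ready={A,C,E,F,H} → run C
t=7: ready={A,C,E,F,G,H} → run C
t=8: ready={A,C,E,F,G,H} → run C
t=9: ready={A,C,E,F,G,H} → run C
t=10: ready={A,E,F,G,H} → run E
t=11: ready={A,E,F,G,H} → run E
t=12: ready={A,E,F,G,H} → run E
t=13: ready={A,E,F,G,H} → run E
t=14: ready={A,E,F,G,H} → run E
t=15: ready={A,E,F,G,H} → run E
t=16: ready={A,E,F,G,H} → run E
t=17: ready={A,E,F,G,H} → run E
t=18: ready={A,F,G,H} → run F
t=19: ready={A,F,G,H} → run F
t=20: ready={A,F,G,H} → run F
t=21: ready={A,F,G,H} → run F
t=22: ready={A,F,G,H} → run F
t=23: ready={A,G,H} → run G
t=24: ready={A,G,H} → run G
t=25: ready={A,H} → run H
t=26: ready={A,H} → run H
t=27: ready={A,H} → run H
t=28: ready={A,H} → run H
t=29: ready={A,H} → run H
t=30: ready={A} → run A
t=31: ready={A} → run A
t=32: (idle)
t=33: (idle)
t=34: (idle)
t=35: (idle)
t=36: (idle)
t=37: (idle)
t=38: (idle)

completion order = C, E, F, G, H, A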